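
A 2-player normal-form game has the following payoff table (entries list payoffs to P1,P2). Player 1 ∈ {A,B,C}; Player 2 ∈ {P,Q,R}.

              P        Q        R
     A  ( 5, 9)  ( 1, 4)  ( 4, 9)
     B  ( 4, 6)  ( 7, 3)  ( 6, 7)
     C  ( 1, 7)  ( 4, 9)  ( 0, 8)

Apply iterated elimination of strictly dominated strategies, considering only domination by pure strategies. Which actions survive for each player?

IESDS → P1:{A,B} P2:{P,R}

P1 drop C (B beats it: P:4>1 Q:7>4 R:6>0)
P2 drop Q (P beats it: A:9>4 B:6>3)
P1→{A,B} P2→{P,R}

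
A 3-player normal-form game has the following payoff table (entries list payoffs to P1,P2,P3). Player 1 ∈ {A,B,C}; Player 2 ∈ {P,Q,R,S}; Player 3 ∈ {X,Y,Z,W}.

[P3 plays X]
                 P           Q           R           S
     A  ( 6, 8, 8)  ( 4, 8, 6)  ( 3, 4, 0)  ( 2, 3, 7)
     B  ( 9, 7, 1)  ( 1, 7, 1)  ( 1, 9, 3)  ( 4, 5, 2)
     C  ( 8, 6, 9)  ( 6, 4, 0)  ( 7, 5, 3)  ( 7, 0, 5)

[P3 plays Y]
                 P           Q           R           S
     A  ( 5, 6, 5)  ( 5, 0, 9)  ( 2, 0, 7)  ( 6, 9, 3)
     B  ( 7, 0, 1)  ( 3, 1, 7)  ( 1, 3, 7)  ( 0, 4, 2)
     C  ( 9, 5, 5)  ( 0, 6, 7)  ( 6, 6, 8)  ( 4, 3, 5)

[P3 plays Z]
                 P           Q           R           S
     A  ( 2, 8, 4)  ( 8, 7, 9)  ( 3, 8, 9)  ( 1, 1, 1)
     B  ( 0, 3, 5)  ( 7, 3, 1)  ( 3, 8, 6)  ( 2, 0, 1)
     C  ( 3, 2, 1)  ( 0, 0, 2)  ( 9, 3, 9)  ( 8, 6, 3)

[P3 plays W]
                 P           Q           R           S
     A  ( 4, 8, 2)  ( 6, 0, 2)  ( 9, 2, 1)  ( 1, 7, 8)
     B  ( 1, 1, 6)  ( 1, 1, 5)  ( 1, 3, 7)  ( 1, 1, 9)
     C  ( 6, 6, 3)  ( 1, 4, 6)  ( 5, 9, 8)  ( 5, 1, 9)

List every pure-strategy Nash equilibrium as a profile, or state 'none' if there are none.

PSNE: ∅

(A,P,X): not NE [P1→B gives 9>6]
(A,P,Y): not NE [P1→C gives 9>5; P2→S gives 9>6; P3→X gives 8>5]
(A,P,Z): not NE [P1→C gives 3>2; P3→X gives 8>4]
(A,P,W): not NE [P1→C gives 6>4; P3→X gives 8>2]
(A,Q,X): not NE [P1→C gives 6>4; P3→Z gives 9>6]
(A,Q,Y): not NE [P2→S gives 9>0]
(A,Q,Z): not NE [P2→R gives 8>7]
(A,Q,W): not NE [P2→P gives 8>0; P3→Z gives 9>2]
(A,R,X): not NE [P1→C gives 7>3; P2→Q gives 8>4; P3→Z gives 9>0]
(A,R,Y): not NE [P1→C gives 6>2; P2→S gives 9>0; P3→Z gives 9>7]
(A,R,Z): not NE [P1→C gives 9>3]
(A,R,W): not NE [P2→P gives 8>2; P3→Z gives 9>1]
(A,S,X): not NE [P1→C gives 7>2; P2→Q gives 8>3; P3→W gives 8>7]
(A,S,Y): not NE [P3→W gives 8>3]
(A,S,Z): not NE [P1→C gives 8>1; P2→R gives 8>1; P3→W gives 8>1]
(A,S,W): not NE [P1→C gives 5>1; P2→P gives 8>7]
(B,P,X): not NE [P2→R gives 9>7; P3→W gives 6>1]
(B,P,Y): not NE [P1→C gives 9>7; P2→S gives 4>0; P3→W gives 6>1]
(B,P,Z): not NE [P1→C gives 3>0; P2→R gives 8>3; P3→W gives 6>5]
(B,P,W): not NE [P1→C gives 6>1; P2→R gives 3>1]
(B,Q,X): not NE [P1→C gives 6>1; P2→R gives 9>7; P3→Y gives 7>1]
(B,Q,Y): not NE [P1→A gives 5>3; P2→S gives 4>1]
(B,Q,Z): not NE [P1→A gives 8>7; P2→R gives 8>3; P3→Y gives 7>1]
(B,Q,W): not NE [P1→A gives 6>1; P2→R gives 3>1; P3→Y gives 7>5]
(B,R,X): not NE [P1→C gives 7>1; P3→W gives 7>3]
(B,R,Y): not NE [P1→C gives 6>1; P2→S gives 4>3]
(B,R,Z): not NE [P1→C gives 9>3; P3→W gives 7>6]
(B,R,W): not NE [P1→A gives 9>1]
(B,S,X): not NE [P1→C gives 7>4; P2→R gives 9>5; P3→W gives 9>2]
(B,S,Y): not NE [P1→A gives 6>0; P3→W gives 9>2]
(B,S,Z): not NE [P1→C gives 8>2; P2→R gives 8>0; P3→W gives 9>1]
(B,S,W): not NE [P1→C gives 5>1; P2→R gives 3>1]
(C,P,X): not NE [P1→B gives 9>8]
(C,P,Y): not NE [P2→R gives 6>5; P3→X gives 9>5]
(C,P,Z): not NE [P2→S gives 6>2; P3→X gives 9>1]
(C,P,W): not NE [P2→R gives 9>6; P3→X gives 9>3]
(C,Q,X): not NE [P2→P gives 6>4; P3→Y gives 7>0]
(C,Q,Y): not NE [P1→A gives 5>0]
(C,Q,Z): not NE [P1→A gives 8>0; P2→S gives 6>0; P3→Y gives 7>2]
(C,Q,W): not NE [P1→A gives 6>1; P2→R gives 9>4; P3→Y gives 7>6]
(C,R,X): not NE [P2→P gives 6>5; P3→Z gives 9>3]
(C,R,Y): not NE [P3→Z gives 9>8]
(C,R,Z): not NE [P2→S gives 6>3]
(C,R,W): not NE [P1→A gives 9>5; P3→Z gives 9>8]
(C,S,X): not NE [P2→P gives 6>0; P3→W gives 9>5]
(C,S,Y): not NE [P1→A gives 6>4; P2→R gives 6>3; P3→W gives 9>5]
(C,S,Z): not NE [P3→W gives 9>3]
(C,S,W): not NE [P2→R gives 9>1]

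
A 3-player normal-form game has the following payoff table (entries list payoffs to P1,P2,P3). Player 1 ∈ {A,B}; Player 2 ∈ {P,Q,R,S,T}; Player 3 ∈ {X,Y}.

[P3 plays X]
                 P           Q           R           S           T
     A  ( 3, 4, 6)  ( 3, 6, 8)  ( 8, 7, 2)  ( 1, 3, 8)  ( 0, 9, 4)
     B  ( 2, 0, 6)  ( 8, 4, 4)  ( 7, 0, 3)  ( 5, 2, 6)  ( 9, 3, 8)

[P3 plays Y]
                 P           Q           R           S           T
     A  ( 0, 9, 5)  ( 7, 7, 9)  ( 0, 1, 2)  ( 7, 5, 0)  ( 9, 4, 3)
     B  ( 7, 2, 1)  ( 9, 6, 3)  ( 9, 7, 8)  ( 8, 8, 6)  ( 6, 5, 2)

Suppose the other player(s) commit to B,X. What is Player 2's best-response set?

argmax u_2 = {Q}

u_2(P vs B,X) = 0
u_2(Q vs B,X) = 4
u_2(R vs B,X) = 0
u_2(S vs B,X) = 2
u_2(T vs B,X) = 3
max payoff 4 at {Q}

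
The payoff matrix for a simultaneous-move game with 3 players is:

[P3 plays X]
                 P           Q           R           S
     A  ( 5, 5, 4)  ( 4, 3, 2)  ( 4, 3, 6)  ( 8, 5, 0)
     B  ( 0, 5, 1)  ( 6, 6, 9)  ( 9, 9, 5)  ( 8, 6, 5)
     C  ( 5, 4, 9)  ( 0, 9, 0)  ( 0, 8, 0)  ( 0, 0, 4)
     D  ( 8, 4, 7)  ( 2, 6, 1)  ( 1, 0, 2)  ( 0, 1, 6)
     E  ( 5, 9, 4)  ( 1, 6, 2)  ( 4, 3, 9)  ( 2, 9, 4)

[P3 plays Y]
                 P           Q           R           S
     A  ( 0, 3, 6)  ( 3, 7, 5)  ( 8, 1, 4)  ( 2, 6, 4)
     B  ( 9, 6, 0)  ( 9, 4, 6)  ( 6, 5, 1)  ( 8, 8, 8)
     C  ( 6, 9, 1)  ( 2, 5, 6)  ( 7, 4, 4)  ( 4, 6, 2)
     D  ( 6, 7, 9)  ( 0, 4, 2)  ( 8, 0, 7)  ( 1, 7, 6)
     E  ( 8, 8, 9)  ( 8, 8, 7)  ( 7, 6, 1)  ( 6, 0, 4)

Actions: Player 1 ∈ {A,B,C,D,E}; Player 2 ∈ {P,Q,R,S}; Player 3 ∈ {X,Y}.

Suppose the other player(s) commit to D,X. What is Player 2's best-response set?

u_2(P vs D,X) = 4
u_2(Q vs D,X) = 6
u_2(R vs D,X) = 0
u_2(S vs D,X) = 1
max payoff 6 at {Q}

BR_2 = {Q}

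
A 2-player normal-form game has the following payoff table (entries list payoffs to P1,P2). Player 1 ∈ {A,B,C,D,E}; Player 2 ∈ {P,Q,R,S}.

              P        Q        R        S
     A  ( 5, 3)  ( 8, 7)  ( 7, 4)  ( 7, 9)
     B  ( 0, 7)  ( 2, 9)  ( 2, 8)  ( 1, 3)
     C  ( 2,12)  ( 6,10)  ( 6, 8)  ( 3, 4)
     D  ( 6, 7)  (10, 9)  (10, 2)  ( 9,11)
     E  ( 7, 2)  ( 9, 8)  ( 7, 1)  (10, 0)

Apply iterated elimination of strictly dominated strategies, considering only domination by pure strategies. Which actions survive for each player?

P1 drop A (D beats it: P:6>5 Q:10>8 R:10>7 S:9>7)
P1 drop B (C beats it: P:2>0 Q:6>2 R:6>2 S:3>1)
P1 drop C (D beats it: P:6>2 Q:10>6 R:10>6 S:9>3)
P2 drop P (Q beats it: D:9>7 E:8>2)
P2 drop R (Q beats it: D:9>2 E:8>1)
P1→{D,E} P2→{Q,S}

Remaining: P1:{D,E} P2:{Q,S}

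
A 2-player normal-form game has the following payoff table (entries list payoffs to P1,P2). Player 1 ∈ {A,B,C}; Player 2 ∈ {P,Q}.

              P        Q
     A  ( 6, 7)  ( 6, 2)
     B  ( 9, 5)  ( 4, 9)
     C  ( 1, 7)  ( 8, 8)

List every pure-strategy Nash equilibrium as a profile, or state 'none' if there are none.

(A,P): not NE [P1→B gives 9>6]
(A,Q): not NE [P1→C gives 8>6; P2→P gives 7>2]
(B,P): not NE [P2→Q gives 9>5]
(B,Q): not NE [P1→C gives 8>4]
(C,P): not NE [P1→B gives 9>1; P2→Q gives 8>7]
(C,Q): NE

Nash profiles: (C,Q)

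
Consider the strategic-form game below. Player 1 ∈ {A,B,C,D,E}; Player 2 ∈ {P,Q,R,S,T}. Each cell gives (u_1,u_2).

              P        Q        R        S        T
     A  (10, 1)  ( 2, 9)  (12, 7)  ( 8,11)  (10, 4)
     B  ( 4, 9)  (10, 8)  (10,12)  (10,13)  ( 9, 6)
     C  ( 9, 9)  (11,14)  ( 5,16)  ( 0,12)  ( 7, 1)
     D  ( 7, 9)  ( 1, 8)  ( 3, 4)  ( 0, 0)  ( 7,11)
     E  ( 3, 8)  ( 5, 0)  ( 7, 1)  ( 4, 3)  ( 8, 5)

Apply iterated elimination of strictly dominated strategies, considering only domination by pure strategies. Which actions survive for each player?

P1 drop D (A beats it: P:10>7 Q:2>1 R:12>3 S:8>0 T:10>7)
P1 drop E (B beats it: P:4>3 Q:10>5 R:10>7 S:10>4 T:9>8)
P2 drop P (R beats it: A:7>1 B:12>9 C:16>9)
P2 drop T (Q beats it: A:9>4 B:8>6 C:14>1)
P1→{A,B,C} P2→{Q,R,S}

IESDS → P1:{A,B,C} P2:{Q,R,S}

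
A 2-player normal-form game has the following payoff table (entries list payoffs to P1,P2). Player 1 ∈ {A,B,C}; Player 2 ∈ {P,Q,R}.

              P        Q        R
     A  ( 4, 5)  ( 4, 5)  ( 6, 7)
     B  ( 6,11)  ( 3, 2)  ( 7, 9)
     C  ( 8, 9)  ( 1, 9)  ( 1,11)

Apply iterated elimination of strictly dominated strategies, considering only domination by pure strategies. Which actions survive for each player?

Remaining: P1:{B,C} P2:{P,R}

P2 drop Q (R beats it: A:7>5 B:9>2 C:11>9)
P1 drop A (B beats it: P:6>4 R:7>6)
P1→{B,C} P2→{P,R}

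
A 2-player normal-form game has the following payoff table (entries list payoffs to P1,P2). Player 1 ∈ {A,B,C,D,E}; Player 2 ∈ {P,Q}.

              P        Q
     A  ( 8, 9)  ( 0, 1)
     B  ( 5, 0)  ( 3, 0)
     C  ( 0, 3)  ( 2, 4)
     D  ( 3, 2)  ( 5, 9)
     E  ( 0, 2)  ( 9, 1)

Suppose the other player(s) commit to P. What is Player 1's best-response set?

BR_1 = {A}

u_1(A vs P) = 8
u_1(B vs P) = 5
u_1(C vs P) = 0
u_1(D vs P) = 3
u_1(E vs P) = 0
max payoff 8 at {A}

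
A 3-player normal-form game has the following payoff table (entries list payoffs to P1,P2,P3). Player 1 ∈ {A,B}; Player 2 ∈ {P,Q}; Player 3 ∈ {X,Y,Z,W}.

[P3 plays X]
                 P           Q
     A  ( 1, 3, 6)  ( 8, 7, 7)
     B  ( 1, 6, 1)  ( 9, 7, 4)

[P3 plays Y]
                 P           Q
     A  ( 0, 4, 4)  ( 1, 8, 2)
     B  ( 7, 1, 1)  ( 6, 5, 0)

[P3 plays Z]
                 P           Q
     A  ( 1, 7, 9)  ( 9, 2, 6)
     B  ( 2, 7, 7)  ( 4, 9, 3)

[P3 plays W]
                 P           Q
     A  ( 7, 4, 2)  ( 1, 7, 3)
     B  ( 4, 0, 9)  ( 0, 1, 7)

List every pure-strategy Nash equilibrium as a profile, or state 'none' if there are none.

Equilibria: none

(A,P,X): not NE [P2→Q gives 7>3; P3→Z gives 9>6]
(A,P,Y): not NE [P1→B gives 7>0; P2→Q gives 8>4; P3→Z gives 9>4]
(A,P,Z): not NE [P1→B gives 2>1]
(A,P,W): not NE [P2→Q gives 7>4; P3→Z gives 9>2]
(A,Q,X): not NE [P1→B gives 9>8]
(A,Q,Y): not NE [P1→B gives 6>1; P3→X gives 7>2]
(A,Q,Z): not NE [P2→P gives 7>2; P3→X gives 7>6]
(A,Q,W): not NE [P3→X gives 7>3]
(B,P,X): not NE [P2→Q gives 7>6; P3→W gives 9>1]
(B,P,Y): not NE [P2→Q gives 5>1; P3→W gives 9>1]
(B,P,Z): not NE [P2→Q gives 9>7; P3→W gives 9>7]
(B,P,W): not NE [P1→A gives 7>4; P2→Q gives 1>0]
(B,Q,X): not NE [P3→W gives 7>4]
(B,Q,Y): not NE [P3→W gives 7>0]
(B,Q,Z): not NE [P1→A gives 9>4; P3→W gives 7>3]
(B,Q,W): not NE [P1→A gives 1>0]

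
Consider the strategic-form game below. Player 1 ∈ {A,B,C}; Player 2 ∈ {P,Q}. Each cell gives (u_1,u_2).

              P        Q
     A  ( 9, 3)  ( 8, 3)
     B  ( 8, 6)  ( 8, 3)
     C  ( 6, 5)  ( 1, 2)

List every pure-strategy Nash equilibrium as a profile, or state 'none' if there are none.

(A,P): NE
(A,Q): NE
(B,P): not NE [P1→A gives 9>8]
(B,Q): not NE [P2→P gives 6>3]
(C,P): not NE [P1→A gives 9>6]
(C,Q): not NE [P1→B gives 8>1; P2→P gives 5>2]

NE set: (A,P), (A,Q)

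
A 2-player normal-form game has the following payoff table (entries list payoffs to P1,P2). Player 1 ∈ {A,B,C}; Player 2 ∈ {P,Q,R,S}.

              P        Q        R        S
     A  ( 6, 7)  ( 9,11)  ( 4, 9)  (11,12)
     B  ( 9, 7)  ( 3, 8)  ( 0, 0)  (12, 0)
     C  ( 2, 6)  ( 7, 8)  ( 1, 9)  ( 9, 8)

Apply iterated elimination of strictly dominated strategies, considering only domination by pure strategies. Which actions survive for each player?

P1 drop C (A beats it: P:6>2 Q:9>7 R:4>1 S:11>9)
P2 drop P (Q beats it: A:11>7 B:8>7)
P2 drop R (Q beats it: A:11>9 B:8>0)
P1→{A,B} P2→{Q,S}

IESDS → P1:{A,B} P2:{Q,S}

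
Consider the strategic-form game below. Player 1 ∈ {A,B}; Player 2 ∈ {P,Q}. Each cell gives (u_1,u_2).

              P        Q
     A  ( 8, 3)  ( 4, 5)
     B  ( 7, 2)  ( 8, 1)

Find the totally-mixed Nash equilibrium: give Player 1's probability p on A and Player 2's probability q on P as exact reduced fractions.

(p,q) = (1/3, 4/5)

P1 indiff ⇒ q·8+(1-q)·4 = q·7+(1-q)·8 ⇒ q(1) = (1-q)(4) ⇒ q = 4/5
P2 indiff ⇒ p·3+(1-p)·2 = p·5+(1-p)·1 ⇒ p(-2) = (1-p)(-1) ⇒ p = 1/3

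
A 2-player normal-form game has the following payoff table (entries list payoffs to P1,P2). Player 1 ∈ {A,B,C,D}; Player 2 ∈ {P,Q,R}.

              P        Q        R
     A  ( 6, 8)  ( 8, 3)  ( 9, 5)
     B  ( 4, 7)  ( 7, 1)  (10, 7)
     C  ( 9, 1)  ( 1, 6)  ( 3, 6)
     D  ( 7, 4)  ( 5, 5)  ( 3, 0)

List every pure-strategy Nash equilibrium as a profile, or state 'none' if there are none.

(A,P): not NE [P1→C gives 9>6]
(A,Q): not NE [P2→P gives 8>3]
(A,R): not NE [P1→B gives 10>9; P2→P gives 8>5]
(B,P): not NE [P1→C gives 9>4]
(B,Q): not NE [P1→A gives 8>7; P2→R gives 7>1]
(B,R): NE
(C,P): not NE [P2→R gives 6>1]
(C,Q): not NE [P1→A gives 8>1]
(C,R): not NE [P1→B gives 10>3]
(D,P): not NE [P1→C gives 9>7; P2→Q gives 5>4]
(D,Q): not NE [P1→A gives 8>5]
(D,R): not NE [P1→B gives 10>3; P2→Q gives 5>0]

Nash profiles: (B,R)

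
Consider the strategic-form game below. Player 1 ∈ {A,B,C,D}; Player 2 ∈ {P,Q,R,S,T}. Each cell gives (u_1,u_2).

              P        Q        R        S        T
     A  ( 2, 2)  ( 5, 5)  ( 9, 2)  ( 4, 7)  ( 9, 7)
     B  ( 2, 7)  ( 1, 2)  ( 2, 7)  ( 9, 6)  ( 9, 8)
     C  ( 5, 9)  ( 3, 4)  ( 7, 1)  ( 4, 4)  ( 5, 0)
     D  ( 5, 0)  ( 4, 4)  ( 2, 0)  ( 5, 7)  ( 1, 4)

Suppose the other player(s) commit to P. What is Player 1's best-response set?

u_1(A vs P) = 2
u_1(B vs P) = 2
u_1(C vs P) = 5
u_1(D vs P) = 5
max payoff 5 at {C,D}

BR_1 = {C,D}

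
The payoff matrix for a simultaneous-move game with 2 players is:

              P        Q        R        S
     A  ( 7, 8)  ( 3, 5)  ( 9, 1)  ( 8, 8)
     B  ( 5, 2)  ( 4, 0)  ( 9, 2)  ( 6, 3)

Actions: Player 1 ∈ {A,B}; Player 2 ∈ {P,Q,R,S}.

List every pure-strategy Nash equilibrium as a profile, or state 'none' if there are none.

(A,P): NE
(A,Q): not NE [P1→B gives 4>3; P2→S gives 8>5]
(A,R): not NE [P2→S gives 8>1]
(A,S): NE
(B,P): not NE [P1→A gives 7>5; P2→S gives 3>2]
(B,Q): not NE [P2→S gives 3>0]
(B,R): not NE [P2→S gives 3>2]
(B,S): not NE [P1→A gives 8>6]

PSNE = {(A,P), (A,S)}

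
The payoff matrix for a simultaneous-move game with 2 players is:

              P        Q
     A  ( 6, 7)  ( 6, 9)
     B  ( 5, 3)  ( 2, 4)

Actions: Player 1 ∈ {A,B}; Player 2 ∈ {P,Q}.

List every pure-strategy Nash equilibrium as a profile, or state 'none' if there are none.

PSNE = {(A,Q)}

(A,P): not NE [P2→Q gives 9>7]
(A,Q): NE
(B,P): not NE [P1→A gives 6>5; P2→Q gives 4>3]
(B,Q): not NE [P1→A gives 6>2]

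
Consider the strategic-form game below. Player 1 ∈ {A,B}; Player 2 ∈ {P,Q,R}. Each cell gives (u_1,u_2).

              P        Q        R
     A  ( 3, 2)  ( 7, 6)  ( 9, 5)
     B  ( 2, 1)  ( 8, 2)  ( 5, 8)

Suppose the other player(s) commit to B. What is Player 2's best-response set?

u_2(P vs B) = 1
u_2(Q vs B) = 2
u_2(R vs B) = 8
max payoff 8 at {R}

argmax u_2 = {R}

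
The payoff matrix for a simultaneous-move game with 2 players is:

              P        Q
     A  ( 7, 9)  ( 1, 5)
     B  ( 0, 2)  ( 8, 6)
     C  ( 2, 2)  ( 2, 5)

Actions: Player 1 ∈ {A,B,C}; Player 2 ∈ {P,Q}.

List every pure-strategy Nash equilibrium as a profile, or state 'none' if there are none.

(A,P): NE
(A,Q): not NE [P1→B gives 8>1; P2→P gives 9>5]
(B,P): not NE [P1→A gives 7>0; P2→Q gives 6>2]
(B,Q): NE
(C,P): not NE [P1→A gives 7>2; P2→Q gives 5>2]
(C,Q): not NE [P1→B gives 8>2]

Nash profiles: (A,P), (B,Q)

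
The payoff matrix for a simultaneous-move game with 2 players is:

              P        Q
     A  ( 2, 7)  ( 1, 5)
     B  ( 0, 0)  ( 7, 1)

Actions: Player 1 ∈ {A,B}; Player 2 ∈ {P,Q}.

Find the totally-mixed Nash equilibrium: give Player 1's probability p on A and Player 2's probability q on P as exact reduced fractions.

P1 mixes 1/3 on A; P2 mixes 3/4 on P

P1 indiff ⇒ q·2+(1-q)·1 = q·0+(1-q)·7 ⇒ q(2) = (1-q)(6) ⇒ q = 3/4
P2 indiff ⇒ p·7+(1-p)·0 = p·5+(1-p)·1 ⇒ p(2) = (1-p)(1) ⇒ p = 1/3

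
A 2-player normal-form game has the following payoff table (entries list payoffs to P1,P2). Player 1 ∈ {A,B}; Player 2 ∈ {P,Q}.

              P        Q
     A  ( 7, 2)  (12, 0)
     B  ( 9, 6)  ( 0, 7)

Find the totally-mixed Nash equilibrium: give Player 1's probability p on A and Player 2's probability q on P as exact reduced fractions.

P1 mixes 1/3 on A; P2 mixes 6/7 on P

P1 indiff ⇒ q·7+(1-q)·12 = q·9+(1-q)·0 ⇒ q(-2) = (1-q)(-12) ⇒ q = 6/7
P2 indiff ⇒ p·2+(1-p)·6 = p·0+(1-p)·7 ⇒ p(2) = (1-p)(1) ⇒ p = 1/3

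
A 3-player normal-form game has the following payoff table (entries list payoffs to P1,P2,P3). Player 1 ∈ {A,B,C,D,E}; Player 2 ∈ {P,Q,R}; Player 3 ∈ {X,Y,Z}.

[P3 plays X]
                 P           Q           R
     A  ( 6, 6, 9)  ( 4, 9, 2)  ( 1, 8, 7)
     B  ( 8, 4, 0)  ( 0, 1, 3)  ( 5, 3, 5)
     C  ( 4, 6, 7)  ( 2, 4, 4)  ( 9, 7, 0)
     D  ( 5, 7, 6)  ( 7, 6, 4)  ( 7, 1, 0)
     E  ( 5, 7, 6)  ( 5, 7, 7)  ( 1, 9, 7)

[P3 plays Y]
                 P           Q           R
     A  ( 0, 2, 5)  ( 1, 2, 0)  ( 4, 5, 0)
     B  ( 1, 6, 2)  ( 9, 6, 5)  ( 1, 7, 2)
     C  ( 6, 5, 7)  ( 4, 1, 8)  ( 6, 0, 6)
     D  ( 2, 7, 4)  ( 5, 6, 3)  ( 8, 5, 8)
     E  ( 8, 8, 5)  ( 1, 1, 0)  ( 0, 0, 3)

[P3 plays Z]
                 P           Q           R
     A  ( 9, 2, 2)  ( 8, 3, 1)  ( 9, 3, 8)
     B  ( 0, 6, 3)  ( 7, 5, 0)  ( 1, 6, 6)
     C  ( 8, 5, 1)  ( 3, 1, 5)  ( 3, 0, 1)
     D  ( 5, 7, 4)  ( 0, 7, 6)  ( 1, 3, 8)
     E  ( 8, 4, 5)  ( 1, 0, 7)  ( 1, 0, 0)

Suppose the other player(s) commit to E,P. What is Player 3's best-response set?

BR_3 = {X}

u_3(X vs E,P) = 6
u_3(Y vs E,P) = 5
u_3(Z vs E,P) = 5
max payoff 6 at {X}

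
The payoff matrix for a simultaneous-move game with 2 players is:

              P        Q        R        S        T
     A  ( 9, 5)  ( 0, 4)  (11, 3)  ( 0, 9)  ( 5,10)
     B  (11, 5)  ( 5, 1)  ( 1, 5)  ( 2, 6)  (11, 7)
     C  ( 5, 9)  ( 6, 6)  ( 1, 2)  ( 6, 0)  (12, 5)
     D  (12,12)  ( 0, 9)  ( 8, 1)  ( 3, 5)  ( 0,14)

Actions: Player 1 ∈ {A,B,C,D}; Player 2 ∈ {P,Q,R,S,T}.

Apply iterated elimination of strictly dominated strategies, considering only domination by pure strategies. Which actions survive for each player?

Survivors P1:{B,C,D} P2:{P,T}

P2 drop Q (P beats it: A:5>4 B:5>1 C:9>6 D:12>9)
P2 drop R (T beats it: A:10>3 B:7>5 C:5>2 D:14>1)
P1 drop A (B beats it: P:11>9 S:2>0 T:11>5)
P2 drop S (T beats it: B:7>6 C:5>0 D:14>5)
P1→{B,C,D} P2→{P,T}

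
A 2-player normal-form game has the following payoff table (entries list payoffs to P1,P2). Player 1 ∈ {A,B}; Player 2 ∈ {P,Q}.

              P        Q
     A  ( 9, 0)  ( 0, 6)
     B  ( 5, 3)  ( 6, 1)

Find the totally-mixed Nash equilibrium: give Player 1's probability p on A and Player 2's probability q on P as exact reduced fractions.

P1 indiff ⇒ q·9+(1-q)·0 = q·5+(1-q)·6 ⇒ q(4) = (1-q)(6) ⇒ q = 3/5
P2 indiff ⇒ p·0+(1-p)·3 = p·6+(1-p)·1 ⇒ p(-6) = (1-p)(-2) ⇒ p = 1/4

P1 mixes 1/4 on A; P2 mixes 3/5 on P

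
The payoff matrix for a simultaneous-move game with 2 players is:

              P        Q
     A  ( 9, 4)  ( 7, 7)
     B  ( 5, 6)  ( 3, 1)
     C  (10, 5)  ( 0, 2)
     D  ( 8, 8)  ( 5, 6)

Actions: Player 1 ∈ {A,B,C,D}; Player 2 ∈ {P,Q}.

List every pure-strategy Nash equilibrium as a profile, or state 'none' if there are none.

(A,P): not NE [P1→C gives 10>9; P2→Q gives 7>4]
(A,Q): NE
(B,P): not NE [P1→C gives 10>5]
(B,Q): not NE [P1→A gives 7>3; P2→P gives 6>1]
(C,P): NE
(C,Q): not NE [P1→A gives 7>0; P2→P gives 5>2]
(D,P): not NE [P1→C gives 10>8]
(D,Q): not NE [P1→A gives 7>5; P2→P gives 8>6]

Nash profiles: (A,Q), (C,P)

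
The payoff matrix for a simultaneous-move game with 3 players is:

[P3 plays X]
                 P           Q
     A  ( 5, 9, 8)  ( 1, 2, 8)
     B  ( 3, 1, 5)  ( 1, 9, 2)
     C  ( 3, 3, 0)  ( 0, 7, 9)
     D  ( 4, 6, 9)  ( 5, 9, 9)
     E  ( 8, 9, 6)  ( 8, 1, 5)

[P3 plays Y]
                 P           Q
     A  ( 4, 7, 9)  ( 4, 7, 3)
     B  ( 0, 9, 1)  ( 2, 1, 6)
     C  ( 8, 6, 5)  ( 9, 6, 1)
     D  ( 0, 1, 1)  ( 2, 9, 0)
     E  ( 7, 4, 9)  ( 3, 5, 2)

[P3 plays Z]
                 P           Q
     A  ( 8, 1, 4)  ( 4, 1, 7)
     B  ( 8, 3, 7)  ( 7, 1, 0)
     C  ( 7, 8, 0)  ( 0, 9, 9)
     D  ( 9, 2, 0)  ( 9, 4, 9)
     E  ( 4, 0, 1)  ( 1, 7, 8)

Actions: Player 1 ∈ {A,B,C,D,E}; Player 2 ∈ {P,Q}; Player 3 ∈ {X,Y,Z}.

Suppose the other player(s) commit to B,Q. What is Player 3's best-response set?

P3 best: {Y}

u_3(X vs B,Q) = 2
u_3(Y vs B,Q) = 6
u_3(Z vs B,Q) = 0
max payoff 6 at {Y}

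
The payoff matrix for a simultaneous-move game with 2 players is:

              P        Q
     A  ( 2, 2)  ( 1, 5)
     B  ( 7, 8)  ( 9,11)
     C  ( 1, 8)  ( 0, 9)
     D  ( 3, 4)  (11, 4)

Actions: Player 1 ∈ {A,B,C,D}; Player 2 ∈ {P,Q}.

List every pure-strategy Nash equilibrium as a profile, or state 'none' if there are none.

(A,P): not NE [P1→B gives 7>2; P2→Q gives 5>2]
(A,Q): not NE [P1→D gives 11>1]
(B,P): not NE [P2→Q gives 11>8]
(B,Q): not NE [P1→D gives 11>9]
(C,P): not NE [P1→B gives 7>1; P2→Q gives 9>8]
(C,Q): not NE [P1→D gives 11>0]
(D,P): not NE [P1→B gives 7>3]
(D,Q): NE

PSNE = {(D,Q)}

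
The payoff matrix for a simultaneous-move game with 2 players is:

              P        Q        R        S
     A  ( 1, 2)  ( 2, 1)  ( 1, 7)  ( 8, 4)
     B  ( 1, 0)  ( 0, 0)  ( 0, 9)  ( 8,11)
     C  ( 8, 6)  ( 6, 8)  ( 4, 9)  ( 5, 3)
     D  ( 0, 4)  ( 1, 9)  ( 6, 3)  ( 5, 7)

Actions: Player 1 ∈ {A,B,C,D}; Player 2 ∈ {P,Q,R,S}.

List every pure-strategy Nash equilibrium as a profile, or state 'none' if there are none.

PSNE = {(B,S)}

(A,P): not NE [P1→C gives 8>1; P2→R gives 7>2]
(A,Q): not NE [P1→C gives 6>2; P2→R gives 7>1]
(A,R): not NE [P1→D gives 6>1]
(A,S): not NE [P2→R gives 7>4]
(B,P): not NE [P1→C gives 8>1; P2→S gives 11>0]
(B,Q): not NE [P1→C gives 6>0; P2→S gives 11>0]
(B,R): not NE [P1→D gives 6>0; P2→S gives 11>9]
(B,S): NE
(C,P): not NE [P2→R gives 9>6]
(C,Q): not NE [P2→R gives 9>8]
(C,R): not NE [P1→D gives 6>4]
(C,S): not NE [P1→B gives 8>5; P2→R gives 9>3]
(D,P): not NE [P1→C gives 8>0; P2→Q gives 9>4]
(D,Q): not NE [P1→C gives 6>1]
(D,R): not NE [P2→Q gives 9>3]
(D,S): not NE [P1→B gives 8>5; P2→Q gives 9>7]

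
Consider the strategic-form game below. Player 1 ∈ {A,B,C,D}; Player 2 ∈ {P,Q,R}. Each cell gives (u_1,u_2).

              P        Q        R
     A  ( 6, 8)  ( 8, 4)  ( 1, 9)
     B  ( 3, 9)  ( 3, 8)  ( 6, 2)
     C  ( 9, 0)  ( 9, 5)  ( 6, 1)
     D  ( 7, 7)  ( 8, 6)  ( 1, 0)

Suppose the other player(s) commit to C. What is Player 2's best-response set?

P2 best: {Q}

u_2(P vs C) = 0
u_2(Q vs C) = 5
u_2(R vs C) = 1
max payoff 5 at {Q}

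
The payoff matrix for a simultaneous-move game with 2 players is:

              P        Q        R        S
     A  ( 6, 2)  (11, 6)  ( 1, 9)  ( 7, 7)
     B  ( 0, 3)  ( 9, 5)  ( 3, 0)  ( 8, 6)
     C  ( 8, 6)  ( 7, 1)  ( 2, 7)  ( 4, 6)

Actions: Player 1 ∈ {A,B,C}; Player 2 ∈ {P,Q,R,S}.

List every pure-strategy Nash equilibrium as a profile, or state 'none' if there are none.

(A,P): not NE [P1→C gives 8>6; P2→R gives 9>2]
(A,Q): not NE [P2→R gives 9>6]
(A,R): not NE [P1→B gives 3>1]
(A,S): not NE [P1→B gives 8>7; P2→R gives 9>7]
(B,P): not NE [P1→C gives 8>0; P2→S gives 6>3]
(B,Q): not NE [P1→A gives 11>9; P2→S gives 6>5]
(B,R): not NE [P2→S gives 6>0]
(B,S): NE
(C,P): not NE [P2→R gives 7>6]
(C,Q): not NE [P1→A gives 11>7; P2→R gives 7>1]
(C,R): not NE [P1→B gives 3>2]
(C,S): not NE [P1→B gives 8>4; P2→R gives 7>6]

Nash profiles: (B,S)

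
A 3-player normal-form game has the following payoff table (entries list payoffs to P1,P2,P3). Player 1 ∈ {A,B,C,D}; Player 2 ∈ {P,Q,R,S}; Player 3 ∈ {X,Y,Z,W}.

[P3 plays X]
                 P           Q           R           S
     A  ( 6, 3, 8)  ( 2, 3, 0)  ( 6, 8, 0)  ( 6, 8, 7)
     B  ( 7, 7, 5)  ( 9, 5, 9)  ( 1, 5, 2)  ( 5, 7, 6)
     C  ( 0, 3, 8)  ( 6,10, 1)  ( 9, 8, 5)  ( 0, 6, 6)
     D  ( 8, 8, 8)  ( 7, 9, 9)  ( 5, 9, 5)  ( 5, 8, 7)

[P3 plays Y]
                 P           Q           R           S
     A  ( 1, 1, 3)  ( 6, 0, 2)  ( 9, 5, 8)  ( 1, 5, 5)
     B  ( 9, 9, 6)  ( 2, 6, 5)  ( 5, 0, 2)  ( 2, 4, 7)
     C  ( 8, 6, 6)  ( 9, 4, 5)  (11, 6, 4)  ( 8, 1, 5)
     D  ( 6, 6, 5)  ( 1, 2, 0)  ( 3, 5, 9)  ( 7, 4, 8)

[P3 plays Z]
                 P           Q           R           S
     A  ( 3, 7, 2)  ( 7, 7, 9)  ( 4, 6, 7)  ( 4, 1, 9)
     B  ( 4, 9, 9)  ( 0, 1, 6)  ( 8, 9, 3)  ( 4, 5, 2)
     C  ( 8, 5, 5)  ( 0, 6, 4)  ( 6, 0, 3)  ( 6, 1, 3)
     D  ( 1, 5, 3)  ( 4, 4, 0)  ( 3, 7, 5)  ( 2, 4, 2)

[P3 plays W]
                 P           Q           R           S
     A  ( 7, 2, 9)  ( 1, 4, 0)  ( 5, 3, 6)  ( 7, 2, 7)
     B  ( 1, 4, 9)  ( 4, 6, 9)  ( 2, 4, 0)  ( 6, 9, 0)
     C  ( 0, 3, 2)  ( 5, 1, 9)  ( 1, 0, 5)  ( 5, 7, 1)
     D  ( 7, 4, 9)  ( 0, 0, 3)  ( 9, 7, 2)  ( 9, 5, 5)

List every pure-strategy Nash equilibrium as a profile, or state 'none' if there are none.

Nash profiles: (A,Q,Z), (B,R,Z)

(A,P,X): not NE [P1→D gives 8>6; P2→S gives 8>3; P3→W gives 9>8]
(A,P,Y): not NE [P1→B gives 9>1; P2→S gives 5>1; P3→W gives 9>3]
(A,P,Z): not NE [P1→C gives 8>3; P3→W gives 9>2]
(A,P,W): not NE [P2→Q gives 4>2]
(A,Q,X): not NE [P1→B gives 9>2; P2→S gives 8>3; P3→Z gives 9>0]
(A,Q,Y): not NE [P1→C gives 9>6; P2→S gives 5>0; P3→Z gives 9>2]
(A,Q,Z): NE
(A,Q,W): not NE [P1→C gives 5>1; P3→Z gives 9>0]
(A,R,X): not NE [P1→C gives 9>6; P3→Y gives 8>0]
(A,R,Y): not NE [P1→C gives 11>9]
(A,R,Z): not NE [P1→B gives 8>4; P2→Q gives 7>6; P3→Y gives 8>7]
(A,R,W): not NE [P1→D gives 9>5; P2→Q gives 4>3; P3→Y gives 8>6]
(A,S,X): not NE [P3→Z gives 9>7]
(A,S,Y): not NE [P1→C gives 8>1; P3→Z gives 9>5]
(A,S,Z): not NE [P1→C gives 6>4; P2→Q gives 7>1]
(A,S,W): not NE [P1→D gives 9>7; P2→Q gives 4>2; P3→Z gives 9>7]
(B,P,X): not NE [P1→D gives 8>7; P3→W gives 9>5]
(B,P,Y): not NE [P3→W gives 9>6]
(B,P,Z): not NE [P1→C gives 8>4]
(B,P,W): not NE [P1→D gives 7>1; P2→S gives 9>4]
(B,Q,X): not NE [P2→S gives 7>5]
(B,Q,Y): not NE [P1→C gives 9>2; P2→P gives 9>6; P3→W gives 9>5]
(B,Q,Z): not NE [P1→A gives 7>0; P2→R gives 9>1; P3→W gives 9>6]
(B,Q,W): not NE [P1→C gives 5>4; P2→S gives 9>6]
(B,R,X): not NE [P1→C gives 9>1; P2→S gives 7>5; P3→Z gives 3>2]
(B,R,Y): not NE [P1→C gives 11>5; P2→P gives 9>0; P3→Z gives 3>2]
(B,R,Z): NE
(B,R,W): not NE [P1→D gives 9>2; P2→S gives 9>4; P3→Z gives 3>0]
(B,S,X): not NE [P1→A gives 6>5; P3→Y gives 7>6]
(B,S,Y): not NE [P1→C gives 8>2; P2→P gives 9>4]
(B,S,Z): not NE [P1→C gives 6>4; P2→R gives 9>5; P3→Y gives 7>2]
(B,S,W): not NE [P1→D gives 9>6; P3→Y gives 7>0]
(C,P,X): not NE [P1→D gives 8>0; P2→Q gives 10>3]
(C,P,Y): not NE [P1→B gives 9>8; P3→X gives 8>6]
(C,P,Z): not NE [P2→Q gives 6>5; P3→X gives 8>5]
(C,P,W): not NE [P1→D gives 7>0; P2→S gives 7>3; P3→X gives 8>2]
(C,Q,X): not NE [P1→B gives 9>6; P3→W gives 9>1]
(C,Q,Y): not NE [P2→R gives 6>4; P3→W gives 9>5]
(C,Q,Z): not NE [P1→A gives 7>0; P3→W gives 9>4]
(C,Q,W): not NE [P2→S gives 7>1]
(C,R,X): not NE [P2→Q gives 10>8]
(C,R,Y): not NE [P3→W gives 5>4]
(C,R,Z): not NE [P1→B gives 8>6; P2→Q gives 6>0; P3→W gives 5>3]
(C,R,W): not NE [P1→D gives 9>1; P2→S gives 7>0]
(C,S,X): not NE [P1→A gives 6>0; P2→Q gives 10>6]
(C,S,Y): not NE [P2→R gives 6>1; P3→X gives 6>5]
(C,S,Z): not NE [P2→Q gives 6>1; P3→X gives 6>3]
(C,S,W): not NE [P1→D gives 9>5; P3→X gives 6>1]
(D,P,X): not NE [P2→R gives 9>8; P3→W gives 9>8]
(D,P,Y): not NE [P1→B gives 9>6; P3→W gives 9>5]
(D,P,Z): not NE [P1→C gives 8>1; P2→R gives 7>5; P3→W gives 9>3]
(D,P,W): not NE [P2→R gives 7>4]
(D,Q,X): not NE [P1→B gives 9>7]
(D,Q,Y): not NE [P1→C gives 9>1; P2→P gives 6>2; P3→X gives 9>0]
(D,Q,Z): not NE [P1→A gives 7>4; P2→R gives 7>4; P3→X gives 9>0]
(D,Q,W): not NE [P1→C gives 5>0; P2→R gives 7>0; P3→X gives 9>3]
(D,R,X): not NE [P1→C gives 9>5; P3→Y gives 9>5]
(D,R,Y): not NE [P1→C gives 11>3; P2→P gives 6>5]
(D,R,Z): not NE [P1→B gives 8>3; P3→Y gives 9>5]
(D,R,W): not NE [P3→Y gives 9>2]
(D,S,X): not NE [P1→A gives 6>5; P2→R gives 9>8; P3→Y gives 8>7]
(D,S,Y): not NE [P1→C gives 8>7; P2→P gives 6>4]
(D,S,Z): not NE [P1→C gives 6>2; P2→R gives 7>4; P3→Y gives 8>2]
(D,S,W): not NE [P2→R gives 7>5; P3→Y gives 8>5]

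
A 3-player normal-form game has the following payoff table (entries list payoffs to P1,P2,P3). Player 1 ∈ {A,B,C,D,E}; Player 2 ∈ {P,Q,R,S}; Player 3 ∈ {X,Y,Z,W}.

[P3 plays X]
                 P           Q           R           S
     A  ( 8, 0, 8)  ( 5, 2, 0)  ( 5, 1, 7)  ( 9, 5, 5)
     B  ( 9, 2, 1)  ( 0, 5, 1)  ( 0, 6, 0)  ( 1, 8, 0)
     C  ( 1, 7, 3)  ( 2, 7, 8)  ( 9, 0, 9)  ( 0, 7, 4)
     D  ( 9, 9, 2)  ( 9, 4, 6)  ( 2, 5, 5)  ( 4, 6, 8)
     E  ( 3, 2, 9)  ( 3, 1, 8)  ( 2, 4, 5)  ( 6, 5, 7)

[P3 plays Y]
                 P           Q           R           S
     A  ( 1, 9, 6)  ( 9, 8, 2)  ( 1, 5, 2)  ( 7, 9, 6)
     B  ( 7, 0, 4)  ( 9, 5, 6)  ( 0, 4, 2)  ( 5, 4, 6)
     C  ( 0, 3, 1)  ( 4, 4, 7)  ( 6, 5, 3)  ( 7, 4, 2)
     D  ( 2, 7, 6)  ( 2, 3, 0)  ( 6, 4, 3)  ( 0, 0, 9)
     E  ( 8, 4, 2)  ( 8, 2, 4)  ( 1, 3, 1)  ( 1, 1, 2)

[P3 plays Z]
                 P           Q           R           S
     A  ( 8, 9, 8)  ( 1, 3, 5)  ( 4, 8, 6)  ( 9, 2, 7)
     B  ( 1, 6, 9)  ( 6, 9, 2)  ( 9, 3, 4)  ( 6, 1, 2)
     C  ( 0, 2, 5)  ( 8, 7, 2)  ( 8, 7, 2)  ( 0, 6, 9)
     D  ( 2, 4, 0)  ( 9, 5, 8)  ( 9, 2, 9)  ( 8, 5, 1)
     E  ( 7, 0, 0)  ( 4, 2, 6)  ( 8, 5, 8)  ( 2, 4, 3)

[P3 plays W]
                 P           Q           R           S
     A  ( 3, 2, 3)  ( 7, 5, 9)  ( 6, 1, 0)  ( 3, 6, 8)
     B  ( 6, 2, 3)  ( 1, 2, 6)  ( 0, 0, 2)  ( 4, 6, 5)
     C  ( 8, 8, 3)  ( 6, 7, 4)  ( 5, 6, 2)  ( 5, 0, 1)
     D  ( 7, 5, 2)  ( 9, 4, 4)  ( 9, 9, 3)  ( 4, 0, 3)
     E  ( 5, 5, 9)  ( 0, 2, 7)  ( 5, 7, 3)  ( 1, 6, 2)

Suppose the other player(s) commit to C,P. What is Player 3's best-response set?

BR_3 = {Z}

u_3(X vs C,P) = 3
u_3(Y vs C,P) = 1
u_3(Z vs C,P) = 5
u_3(W vs C,P) = 3
max payoff 5 at {Z}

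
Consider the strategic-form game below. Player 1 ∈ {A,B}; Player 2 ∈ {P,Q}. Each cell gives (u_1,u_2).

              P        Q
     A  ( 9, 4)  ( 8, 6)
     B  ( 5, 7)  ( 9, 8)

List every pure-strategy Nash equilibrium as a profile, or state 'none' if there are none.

(A,P): not NE [P2→Q gives 6>4]
(A,Q): not NE [P1→B gives 9>8]
(B,P): not NE [P1→A gives 9>5; P2→Q gives 8>7]
(B,Q): NE

PSNE = {(B,Q)}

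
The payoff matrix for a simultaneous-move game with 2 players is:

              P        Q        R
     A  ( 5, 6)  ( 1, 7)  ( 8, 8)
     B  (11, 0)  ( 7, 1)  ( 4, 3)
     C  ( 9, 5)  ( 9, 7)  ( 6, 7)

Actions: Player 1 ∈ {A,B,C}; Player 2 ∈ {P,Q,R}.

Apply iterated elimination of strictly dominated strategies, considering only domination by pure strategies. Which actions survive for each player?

Remaining: P1:{A,C} P2:{Q,R}

P2 drop P (Q beats it: A:7>6 B:1>0 C:7>5)
P1 drop B (C beats it: Q:9>7 R:6>4)
P1→{A,C} P2→{Q,R}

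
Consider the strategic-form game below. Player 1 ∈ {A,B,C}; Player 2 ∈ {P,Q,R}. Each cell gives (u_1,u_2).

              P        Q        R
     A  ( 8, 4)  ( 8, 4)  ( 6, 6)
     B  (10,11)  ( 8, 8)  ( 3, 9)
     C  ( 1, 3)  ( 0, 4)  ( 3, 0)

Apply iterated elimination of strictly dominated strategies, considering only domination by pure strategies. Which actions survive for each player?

P1 drop C (A beats it: P:8>1 Q:8>0 R:6>3)
P2 drop Q (R beats it: A:6>4 B:9>8)
P1→{A,B} P2→{P,R}

Survivors P1:{A,B} P2:{P,R}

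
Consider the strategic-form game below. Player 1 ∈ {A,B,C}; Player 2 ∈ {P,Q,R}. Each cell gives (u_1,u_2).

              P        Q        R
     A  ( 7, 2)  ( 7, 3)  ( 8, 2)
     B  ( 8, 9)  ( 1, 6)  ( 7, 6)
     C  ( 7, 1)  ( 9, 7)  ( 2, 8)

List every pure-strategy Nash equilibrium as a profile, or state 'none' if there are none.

(A,P): not NE [P1→B gives 8>7; P2→Q gives 3>2]
(A,Q): not NE [P1→C gives 9>7]
(A,R): not NE [P2→Q gives 3>2]
(B,P): NE
(B,Q): not NE [P1→C gives 9>1; P2→P gives 9>6]
(B,R): not NE [P1→A gives 8>7; P2→P gives 9>6]
(C,P): not NE [P1→B gives 8>7; P2→R gives 8>1]
(C,Q): not NE [P2→R gives 8>7]
(C,R): not NE [P1→A gives 8>2]

Nash profiles: (B,P)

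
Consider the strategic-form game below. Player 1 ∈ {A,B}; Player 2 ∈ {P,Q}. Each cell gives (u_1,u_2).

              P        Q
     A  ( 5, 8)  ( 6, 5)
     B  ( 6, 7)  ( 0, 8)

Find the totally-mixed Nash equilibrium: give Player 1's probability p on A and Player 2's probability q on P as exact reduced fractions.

P1 indiff ⇒ q·5+(1-q)·6 = q·6+(1-q)·0 ⇒ q(-1) = (1-q)(-6) ⇒ q = 6/7
P2 indiff ⇒ p·8+(1-p)·7 = p·5+(1-p)·8 ⇒ p(3) = (1-p)(1) ⇒ p = 1/4

p=1/4, q=6/7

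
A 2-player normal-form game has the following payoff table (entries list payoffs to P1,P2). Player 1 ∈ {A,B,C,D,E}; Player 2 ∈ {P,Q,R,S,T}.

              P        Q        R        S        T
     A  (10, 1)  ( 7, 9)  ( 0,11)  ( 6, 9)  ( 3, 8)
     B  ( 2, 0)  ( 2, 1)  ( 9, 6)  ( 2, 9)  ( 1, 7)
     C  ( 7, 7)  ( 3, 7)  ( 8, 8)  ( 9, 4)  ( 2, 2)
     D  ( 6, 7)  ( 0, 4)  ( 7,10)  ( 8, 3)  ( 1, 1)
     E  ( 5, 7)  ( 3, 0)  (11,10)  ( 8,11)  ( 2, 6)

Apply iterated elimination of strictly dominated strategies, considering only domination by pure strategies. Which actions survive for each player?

Remaining: P1:{C,E} P2:{R,S}

P1 drop B (E beats it: P:5>2 Q:3>2 R:11>9 S:8>2 T:2>1)
P1 drop D (C beats it: P:7>6 Q:3>0 R:8>7 S:9>8 T:2>1)
P2 drop P (R beats it: A:11>1 C:8>7 E:10>7)
P2 drop Q (R beats it: A:11>9 C:8>7 E:10>0)
P2 drop T (R beats it: A:11>8 C:8>2 E:10>6)
P1 drop A (C beats it: R:8>0 S:9>6)
P1→{C,E} P2→{R,S}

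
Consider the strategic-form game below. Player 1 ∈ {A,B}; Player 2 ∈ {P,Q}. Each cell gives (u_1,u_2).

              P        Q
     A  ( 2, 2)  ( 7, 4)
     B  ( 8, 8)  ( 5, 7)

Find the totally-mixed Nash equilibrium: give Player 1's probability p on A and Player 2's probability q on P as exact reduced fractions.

P1 indiff ⇒ q·2+(1-q)·7 = q·8+(1-q)·5 ⇒ q(-6) = (1-q)(-2) ⇒ q = 1/4
P2 indiff ⇒ p·2+(1-p)·8 = p·4+(1-p)·7 ⇒ p(-2) = (1-p)(-1) ⇒ p = 1/3

P1 mixes 1/3 on A; P2 mixes 1/4 on P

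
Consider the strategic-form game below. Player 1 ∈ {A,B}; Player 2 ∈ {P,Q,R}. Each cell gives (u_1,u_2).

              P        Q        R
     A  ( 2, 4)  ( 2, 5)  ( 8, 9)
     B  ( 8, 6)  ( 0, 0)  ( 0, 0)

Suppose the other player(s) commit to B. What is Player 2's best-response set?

argmax u_2 = {P}

u_2(P vs B) = 6
u_2(Q vs B) = 0
u_2(R vs B) = 0
max payoff 6 at {P}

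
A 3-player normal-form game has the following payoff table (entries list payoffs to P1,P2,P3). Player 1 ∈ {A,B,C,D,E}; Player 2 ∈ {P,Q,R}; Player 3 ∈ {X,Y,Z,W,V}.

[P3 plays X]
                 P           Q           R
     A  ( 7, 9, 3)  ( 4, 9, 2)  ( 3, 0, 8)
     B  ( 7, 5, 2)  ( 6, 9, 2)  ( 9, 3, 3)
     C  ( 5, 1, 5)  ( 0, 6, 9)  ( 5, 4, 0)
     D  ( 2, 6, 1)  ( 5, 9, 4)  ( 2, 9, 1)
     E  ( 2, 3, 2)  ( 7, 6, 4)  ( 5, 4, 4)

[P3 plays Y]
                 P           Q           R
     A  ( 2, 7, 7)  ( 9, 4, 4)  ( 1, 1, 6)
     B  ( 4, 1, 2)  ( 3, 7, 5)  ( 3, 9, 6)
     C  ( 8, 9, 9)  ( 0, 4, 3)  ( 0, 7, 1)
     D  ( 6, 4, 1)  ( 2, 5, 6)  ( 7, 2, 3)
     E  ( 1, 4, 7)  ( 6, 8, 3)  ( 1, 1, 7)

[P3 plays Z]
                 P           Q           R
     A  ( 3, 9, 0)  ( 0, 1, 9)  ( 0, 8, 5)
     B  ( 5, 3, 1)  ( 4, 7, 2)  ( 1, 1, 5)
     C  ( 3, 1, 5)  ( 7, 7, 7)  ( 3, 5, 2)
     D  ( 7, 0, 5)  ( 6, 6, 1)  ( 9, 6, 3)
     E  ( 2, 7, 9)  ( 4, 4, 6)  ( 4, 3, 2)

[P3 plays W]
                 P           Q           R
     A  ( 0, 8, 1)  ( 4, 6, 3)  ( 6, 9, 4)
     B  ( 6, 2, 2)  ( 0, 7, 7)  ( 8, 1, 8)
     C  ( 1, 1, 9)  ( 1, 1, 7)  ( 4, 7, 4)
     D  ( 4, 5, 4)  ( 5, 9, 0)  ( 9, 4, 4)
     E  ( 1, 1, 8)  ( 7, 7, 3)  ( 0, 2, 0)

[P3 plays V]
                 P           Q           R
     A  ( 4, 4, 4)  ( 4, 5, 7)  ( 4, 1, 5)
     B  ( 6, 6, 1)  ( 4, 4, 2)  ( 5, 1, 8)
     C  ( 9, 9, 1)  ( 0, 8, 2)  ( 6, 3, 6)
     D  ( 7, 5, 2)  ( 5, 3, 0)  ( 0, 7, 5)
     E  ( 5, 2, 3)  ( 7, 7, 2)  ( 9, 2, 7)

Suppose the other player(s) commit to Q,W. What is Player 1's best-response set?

argmax u_1 = {E}

u_1(A vs Q,W) = 4
u_1(B vs Q,W) = 0
u_1(C vs Q,W) = 1
u_1(D vs Q,W) = 5
u_1(E vs Q,W) = 7
max payoff 7 at {E}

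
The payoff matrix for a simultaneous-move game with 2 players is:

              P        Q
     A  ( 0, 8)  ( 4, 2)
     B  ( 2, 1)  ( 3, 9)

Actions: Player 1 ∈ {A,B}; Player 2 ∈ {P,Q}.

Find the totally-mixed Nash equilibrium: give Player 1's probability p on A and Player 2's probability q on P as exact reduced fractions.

P1 mixes 4/7 on A; P2 mixes 1/3 on P

P1 indiff ⇒ q·0+(1-q)·4 = q·2+(1-q)·3 ⇒ q(-2) = (1-q)(-1) ⇒ q = 1/3
P2 indiff ⇒ p·8+(1-p)·1 = p·2+(1-p)·9 ⇒ p(6) = (1-p)(8) ⇒ p = 4/7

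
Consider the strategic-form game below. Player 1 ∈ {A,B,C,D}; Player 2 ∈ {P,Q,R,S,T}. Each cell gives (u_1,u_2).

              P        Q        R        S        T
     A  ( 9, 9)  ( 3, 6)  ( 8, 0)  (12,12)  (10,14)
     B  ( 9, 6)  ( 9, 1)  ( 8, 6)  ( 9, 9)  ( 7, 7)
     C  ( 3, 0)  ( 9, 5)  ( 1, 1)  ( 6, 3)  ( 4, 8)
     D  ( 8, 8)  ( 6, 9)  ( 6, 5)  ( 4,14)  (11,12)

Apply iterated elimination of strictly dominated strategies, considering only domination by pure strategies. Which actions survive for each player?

Remaining: P1:{A,D} P2:{S,T}

P2 drop P (S beats it: A:12>9 B:9>6 C:3>0 D:14>8)
P2 drop Q (T beats it: A:14>6 B:7>1 C:8>5 D:12>9)
P1 drop C (A beats it: R:8>1 S:12>6 T:10>4)
P2 drop R (S beats it: A:12>0 B:9>6 D:14>5)
P1 drop B (A beats it: S:12>9 T:10>7)
P1→{A,D} P2→{S,T}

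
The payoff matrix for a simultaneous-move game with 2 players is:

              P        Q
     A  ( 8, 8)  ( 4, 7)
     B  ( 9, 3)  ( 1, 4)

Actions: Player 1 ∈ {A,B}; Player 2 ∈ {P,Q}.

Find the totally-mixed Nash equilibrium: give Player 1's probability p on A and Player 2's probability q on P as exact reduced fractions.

P1 indiff ⇒ q·8+(1-q)·4 = q·9+(1-q)·1 ⇒ q(-1) = (1-q)(-3) ⇒ q = 3/4
P2 indiff ⇒ p·8+(1-p)·3 = p·7+(1-p)·4 ⇒ p(1) = (1-p)(1) ⇒ p = 1/2

P1 mixes 1/2 on A; P2 mixes 3/4 on P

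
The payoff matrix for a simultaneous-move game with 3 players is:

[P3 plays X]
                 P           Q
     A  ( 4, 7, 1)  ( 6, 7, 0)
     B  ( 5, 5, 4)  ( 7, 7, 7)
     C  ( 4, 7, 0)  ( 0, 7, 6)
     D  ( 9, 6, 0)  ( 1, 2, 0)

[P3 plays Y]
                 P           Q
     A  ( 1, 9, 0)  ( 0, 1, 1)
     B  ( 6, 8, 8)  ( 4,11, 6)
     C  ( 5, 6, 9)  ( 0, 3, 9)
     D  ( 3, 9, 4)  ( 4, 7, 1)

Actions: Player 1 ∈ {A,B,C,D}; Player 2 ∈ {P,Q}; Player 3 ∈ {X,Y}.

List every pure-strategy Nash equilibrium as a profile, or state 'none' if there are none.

Nash profiles: (B,Q,X)

(A,P,X): not NE [P1→D gives 9>4]
(A,P,Y): not NE [P1→B gives 6>1; P3→X gives 1>0]
(A,Q,X): not NE [P1→B gives 7>6; P3→Y gives 1>0]
(A,Q,Y): not NE [P1→D gives 4>0; P2→P gives 9>1]
(B,P,X): not NE [P1→D gives 9>5; P2→Q gives 7>5; P3→Y gives 8>4]
(B,P,Y): not NE [P2→Q gives 11>8]
(B,Q,X): NE
(B,Q,Y): not NE [P3→X gives 7>6]
(C,P,X): not NE [P1→D gives 9>4; P3→Y gives 9>0]
(C,P,Y): not NE [P1→B gives 6>5]
(C,Q,X): not NE [P1→B gives 7>0; P3→Y gives 9>6]
(C,Q,Y): not NE [P1→D gives 4>0; P2→P gives 6>3]
(D,P,X): not NE [P3→Y gives 4>0]
(D,P,Y): not NE [P1→B gives 6>3]
(D,Q,X): not NE [P1→B gives 7>1; P2→P gives 6>2; P3→Y gives 1>0]
(D,Q,Y): not NE [P2→P gives 9>7]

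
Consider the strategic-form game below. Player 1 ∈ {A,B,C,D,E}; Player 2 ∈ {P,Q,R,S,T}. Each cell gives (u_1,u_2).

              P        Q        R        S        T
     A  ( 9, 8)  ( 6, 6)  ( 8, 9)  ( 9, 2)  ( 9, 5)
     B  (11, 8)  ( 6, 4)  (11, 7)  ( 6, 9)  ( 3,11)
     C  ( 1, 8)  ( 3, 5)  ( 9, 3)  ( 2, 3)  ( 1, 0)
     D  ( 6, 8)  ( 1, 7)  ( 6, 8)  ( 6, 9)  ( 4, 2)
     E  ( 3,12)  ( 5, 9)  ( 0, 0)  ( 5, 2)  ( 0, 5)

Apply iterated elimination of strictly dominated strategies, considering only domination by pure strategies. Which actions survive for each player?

P1 drop C (B beats it: P:11>1 Q:6>3 R:11>9 S:6>2 T:3>1)
P1 drop D (A beats it: P:9>6 Q:6>1 R:8>6 S:9>6 T:9>4)
P1 drop E (A beats it: P:9>3 Q:6>5 R:8>0 S:9>5 T:9>0)
P2 drop Q (P beats it: A:8>6 B:8>4)
P2 drop S (T beats it: A:5>2 B:11>9)
P1→{A,B} P2→{P,R,T}

Remaining: P1:{A,B} P2:{P,R,T}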